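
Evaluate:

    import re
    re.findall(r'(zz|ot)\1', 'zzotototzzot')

['ot']

`\1` has to match the exact text group 1 already captured.
Because there's exactly one group, `findall` drops the full match and keeps group 1 from the one hit.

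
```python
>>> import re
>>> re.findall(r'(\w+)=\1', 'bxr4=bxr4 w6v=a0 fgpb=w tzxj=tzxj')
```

`\1` has to match the exact text group 1 already captured.
`findall` collects group 1 from each match (2 total).

['bxr4', 'tzxj']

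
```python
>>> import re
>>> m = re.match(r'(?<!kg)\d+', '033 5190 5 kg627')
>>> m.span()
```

`(?!…)`/`(?<!…)` only lets a position through if the neighbouring text does NOT match; no characters are consumed.
`re.match` only tries the pattern at the start of the string.
The match spans [0:3] → '033'.

(0, 3)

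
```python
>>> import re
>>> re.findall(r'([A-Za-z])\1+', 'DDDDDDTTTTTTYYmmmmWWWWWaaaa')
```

`\1` is not a pattern — it's the concrete string captured by group 1, re-applied verbatim.
Walking the string: at [0:6] match 'DDDDDD', group 1 = 'D'; at [6:12] match 'TTTTTT', group 1 = 'T'; at [12:14] match 'YY', group 1 = 'Y'; at [14:18] match 'mmmm', group 1 = 'm'; at [18:23] match 'WWWWW', group 1 = 'W'; ….
With a single group, `findall` returns only what that group captured — 6 items.

['D', 'T', 'Y', 'm', 'W', 'a']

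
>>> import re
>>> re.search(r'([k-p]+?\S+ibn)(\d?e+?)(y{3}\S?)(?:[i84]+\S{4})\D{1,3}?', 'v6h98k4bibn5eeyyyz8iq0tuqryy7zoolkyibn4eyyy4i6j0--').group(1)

The pattern matches one or more of a character in [k-p] (lazy), then one or more of a non-whitespace character, then the literal 'ibn' (captured); then optionally a digit, then one or more of the literal 'e' (lazy) (captured); then exactly 3 of a literal 'y', then optionally a non-whitespace character (captured); then one or more of one of [i84], then exactly 4 of a non-whitespace character (non-capturing group); then 1 to 3 of a non-digit (lazy).
`search` walks the string left to right and returns the first match it finds.
The match spans [5:50] → 'k4bibn5eeyyyz8iq0tuqryy7zoolkyibn4eyyy4i6j0--'.
Captured: group 1 = 'k4bibn5eeyyyz8iq0tuqryy7zoolkyibn', group 2 = '4e', group 3 = 'yyy4'.

'k4bibn5eeyyyz8iq0tuqryy7zoolkyibn'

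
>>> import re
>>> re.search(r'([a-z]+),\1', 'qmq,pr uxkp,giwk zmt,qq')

None

`\1` has to match the exact text group 1 already captured.
`search` walks the string left to right and returns the first match it finds.
Here the pattern never matches, so the call returns None.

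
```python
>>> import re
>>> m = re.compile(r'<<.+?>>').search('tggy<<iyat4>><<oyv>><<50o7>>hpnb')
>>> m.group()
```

'<<iyat4>>'

Unlike `match`, `search` isn't anchored — it looks for the pattern anywhere in the string.
The match spans [4:13] → '<<iyat4>>'.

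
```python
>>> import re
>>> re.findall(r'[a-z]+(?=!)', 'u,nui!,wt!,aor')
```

The `(?=…)`/`(?<=…)` assertion just peeks at neighbouring text; it doesn't advance the match position.
Scanning left to right: at [2:5] → 'nui'; at [7:9] → 'wt'.
No capturing groups, so `findall` returns the 2 full match strings.

['nui', 'wt']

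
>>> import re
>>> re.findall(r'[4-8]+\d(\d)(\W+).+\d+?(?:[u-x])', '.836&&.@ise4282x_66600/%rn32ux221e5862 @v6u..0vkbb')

[('6', '&&.@')]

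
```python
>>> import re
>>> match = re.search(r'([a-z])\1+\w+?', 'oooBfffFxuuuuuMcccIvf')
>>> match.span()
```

`\1` has to match the exact text group 1 already captured.
The match spans [0:4] → 'oooB'.

(0, 4)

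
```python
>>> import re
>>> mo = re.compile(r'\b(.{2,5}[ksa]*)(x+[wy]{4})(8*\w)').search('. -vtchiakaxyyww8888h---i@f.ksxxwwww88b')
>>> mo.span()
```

(3, 21)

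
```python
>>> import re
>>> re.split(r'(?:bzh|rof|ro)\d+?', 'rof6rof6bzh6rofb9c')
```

['', '', '', 'rofb9c']

Matches to split on: at [0:4] → 'rof6'; at [4:8] → 'rof6'; at [8:12] → 'bzh6'.
Splitting on the pattern gives 4 pieces.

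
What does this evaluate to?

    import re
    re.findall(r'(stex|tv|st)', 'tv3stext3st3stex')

The regex engine tests alternatives in the order written; an earlier branch that matches wins even if a later one would match more.
Scanning left to right: at [0:2] match 'tv', group 1 = 'tv'; at [3:7] match 'stex', group 1 = 'stex'; at [9:11] match 'st', group 1 = 'st'; at [12:16] match 'stex', group 1 = 'stex'.
One capturing group, so `findall` returns just the captured substring from each match — 4 in all.

['tv', 'stex', 'st', 'stex']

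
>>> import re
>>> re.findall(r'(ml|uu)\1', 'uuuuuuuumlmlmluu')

After group 1 captures some text, `\1` only succeeds where that same text appears again.
Scanning left to right: at [0:4] match 'uuuu', group 1 = 'uu'; at [4:8] match 'uuuu', group 1 = 'uu'; at [8:12] match 'mlml', group 1 = 'ml'.
One capturing group, so `findall` returns just the captured substring from each match — 3 in all.

['uu', 'uu', 'ml']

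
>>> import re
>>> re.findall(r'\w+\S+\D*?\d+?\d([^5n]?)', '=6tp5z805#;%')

['#']

Pattern: one or more of a word character, then one or more of a non-whitespace character, then zero or more of a non-digit (lazy); then one or more of a digit (lazy), then a digit; then optionally any character except [5n] (captured).
Walking the string: at [1:10] match '6tp5z805#', group 1 = '#'.
With a single group, `findall` returns only what that group captured — 1 item.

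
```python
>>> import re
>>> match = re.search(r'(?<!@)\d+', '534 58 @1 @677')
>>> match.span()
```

(0, 3)

A negative assertion filters positions out without eating any characters.
`search` walks the string left to right and returns the first match it finds.
The match spans [0:3] → '534'.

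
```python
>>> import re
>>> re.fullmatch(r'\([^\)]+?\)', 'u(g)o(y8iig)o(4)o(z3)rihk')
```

None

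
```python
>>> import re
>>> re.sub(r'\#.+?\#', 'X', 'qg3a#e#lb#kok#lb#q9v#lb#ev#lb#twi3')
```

Lazy quantifiers expand one character at a time until the remainder of the pattern can match.
Matches: at [4:7] → '#e#'; at [9:14] → '#kok#'; at [16:21] → '#q9v#'; at [23:27] → '#ev#'.
Every occurrence is swapped for 'X'.

'qg3aXlbXlbXlbXlb#twi3'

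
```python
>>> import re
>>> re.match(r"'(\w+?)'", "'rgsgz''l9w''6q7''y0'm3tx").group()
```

With `match`, the pattern is implicitly anchored at the beginning.
The match spans [0:7] → "'rgsgz'".
Captured: group 1 = 'rgsgz'.

"'rgsgz'"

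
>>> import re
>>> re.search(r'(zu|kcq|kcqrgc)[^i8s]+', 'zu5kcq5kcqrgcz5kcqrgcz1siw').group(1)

'zu'

The match spans [0:23] → 'zu5kcq5kcqrgcz5kcqrgcz1'.
Captured: group 1 = 'zu'.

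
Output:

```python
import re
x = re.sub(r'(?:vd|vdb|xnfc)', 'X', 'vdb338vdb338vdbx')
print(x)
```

Xb338Xb338Xbx

`|` is ordered: at each position the engine commits to the first alternative that works.
Every occurrence is swapped for 'X'.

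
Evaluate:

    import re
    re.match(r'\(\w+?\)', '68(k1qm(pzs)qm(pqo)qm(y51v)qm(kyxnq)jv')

None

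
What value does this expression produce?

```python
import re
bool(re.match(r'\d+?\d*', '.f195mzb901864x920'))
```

This matches one or more of a digit (lazy); then zero or more of a digit.
`re.match` won't scan ahead — the pattern has to work from the very first character.
Here the string doesn't start with a match, so the call returns None, and `bool(None)` is False.

False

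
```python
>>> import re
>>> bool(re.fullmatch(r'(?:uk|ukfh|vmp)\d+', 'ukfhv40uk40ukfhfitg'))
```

False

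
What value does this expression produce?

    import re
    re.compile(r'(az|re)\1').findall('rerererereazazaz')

`\1` is not a pattern — it's the concrete string captured by group 1, re-applied verbatim.
Matches: at [0:4] match 'rere', group 1 = 're'; at [4:8] match 'rere', group 1 = 're'; at [10:14] match 'azaz', group 1 = 'az'.
With a single group, `findall` returns only what that group captured — 3 items.

['re', 're', 'az']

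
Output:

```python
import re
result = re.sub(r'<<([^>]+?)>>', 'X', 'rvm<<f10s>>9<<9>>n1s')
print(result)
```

Matches: at [3:11] → '<<f10s>>'; at [12:17] → '<<9>>'.
Each match is replaced by 'X'.

rvmX9Xn1s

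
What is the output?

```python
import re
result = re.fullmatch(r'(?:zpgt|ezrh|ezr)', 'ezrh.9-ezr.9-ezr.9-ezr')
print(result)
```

For `fullmatch`, every character of the input must be accounted for by the pattern.
Here the string isn't matched end-to-end, so the call returns None.

None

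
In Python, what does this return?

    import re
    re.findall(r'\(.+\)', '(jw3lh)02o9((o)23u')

Scanning left to right: at [0:15] → '(jw3lh)02o9((o)'.
With no groups in the pattern, `findall` gives back each whole match — 1 here.

['(jw3lh)02o9((o)']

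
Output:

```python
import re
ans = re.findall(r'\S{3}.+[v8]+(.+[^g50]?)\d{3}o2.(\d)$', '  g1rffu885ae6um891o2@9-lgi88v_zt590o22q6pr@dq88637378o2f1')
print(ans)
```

With 2 capturing groups, `findall` returns a 2-tuple per match.

[('637', '1')]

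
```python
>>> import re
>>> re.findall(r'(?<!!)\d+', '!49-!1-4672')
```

['9', '4672']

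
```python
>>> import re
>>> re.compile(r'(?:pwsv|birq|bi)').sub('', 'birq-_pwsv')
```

'-_'

`|` is ordered: at each position the engine commits to the first alternative that works.
`sub` substitutes '' at each match site.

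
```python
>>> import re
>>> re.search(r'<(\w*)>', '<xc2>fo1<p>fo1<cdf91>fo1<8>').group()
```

'<xc2>'

The match spans [0:5] → '<xc2>'.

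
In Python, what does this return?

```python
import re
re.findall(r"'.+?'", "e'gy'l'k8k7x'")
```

["'gy'", "'k8k7x'"]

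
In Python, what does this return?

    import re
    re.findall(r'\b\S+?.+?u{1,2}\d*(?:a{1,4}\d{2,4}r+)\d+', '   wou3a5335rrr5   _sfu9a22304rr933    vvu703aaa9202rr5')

['wou3a5335rrr5', '_sfu9a22304rr933    vvu703aaa9202rr5']

This matches a word boundary (`\b`, zero-width); then one or more of a non-whitespace character (lazy), then one or more of any character (lazy), then 1 to 2 of a literal 'u'; then zero or more of a digit; then 1 to 4 of a literal 'a', then 2 to 4 of a digit, then one or more of the literal 'r' (non-capturing group); then one or more of a digit.
With the lazy modifier that quantifier settles for the fewest repetitions that let the rest of the pattern succeed (the atoms after it are unaffected and can still be greedy).
Walking the string: at [3:16] → 'wou3a5335rrr5'; at [19:55] → '_sfu9a22304rr933    vvu703aaa9202rr5'.
No capturing groups, so `findall` returns the 2 full match strings.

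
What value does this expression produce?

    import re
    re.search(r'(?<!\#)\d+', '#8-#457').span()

(5, 7)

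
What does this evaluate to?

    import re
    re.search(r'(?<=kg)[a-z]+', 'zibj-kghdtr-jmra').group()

'hdtr'

Lookahead/lookbehind check context without consuming it, so the matched span excludes the asserted characters.
The match spans [7:11] → 'hdtr'.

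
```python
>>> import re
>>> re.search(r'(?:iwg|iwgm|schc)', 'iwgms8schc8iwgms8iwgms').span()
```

`|` is ordered: at each position the engine commits to the first alternative that works.
The match spans [0:3] → 'iwg'.

(0, 3)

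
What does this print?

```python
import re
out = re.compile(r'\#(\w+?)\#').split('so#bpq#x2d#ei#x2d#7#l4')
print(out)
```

['so', 'bpq', 'x2d', 'ei', 'x2d', '7', 'l4']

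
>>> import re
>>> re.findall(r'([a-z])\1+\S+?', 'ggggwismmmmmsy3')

['g', 'm']

`\1` has to match the exact text group 1 already captured.
Scanning left to right: at [0:5] match 'ggggw', group 1 = 'g'; at [7:13] match 'mmmmms', group 1 = 'm'.
`findall` collects group 1 from each match (2 total).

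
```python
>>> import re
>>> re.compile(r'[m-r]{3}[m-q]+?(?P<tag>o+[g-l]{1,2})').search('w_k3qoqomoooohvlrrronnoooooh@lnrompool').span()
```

(4, 14)

The match spans [4:14] → 'qoqomooooh'.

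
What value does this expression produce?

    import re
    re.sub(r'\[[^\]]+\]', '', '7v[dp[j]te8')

'7vte8'

Matches: at [2:8] → '[dp[j]'.
Each match is replaced by ''.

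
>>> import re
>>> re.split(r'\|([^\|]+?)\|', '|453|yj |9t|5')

Matches to split on: at [0:5] → '|453|'; at [8:12] → '|9t|'.
The group in the pattern means `split` returns the separators' captures alongside the pieces.

['', '453', 'yj ', '9t', '5']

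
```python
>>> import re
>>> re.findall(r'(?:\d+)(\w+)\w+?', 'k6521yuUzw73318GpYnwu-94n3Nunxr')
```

`findall` collects group 1 from each match (2 total).

['yuUzw73318GpYnw', 'n3Nunx']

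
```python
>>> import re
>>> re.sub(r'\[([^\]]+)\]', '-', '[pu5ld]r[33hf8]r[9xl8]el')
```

Each match is replaced by '-'.

'-r-r-el'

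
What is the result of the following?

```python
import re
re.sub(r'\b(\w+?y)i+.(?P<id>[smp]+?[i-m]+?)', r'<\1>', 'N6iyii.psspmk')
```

'<N6iy>k'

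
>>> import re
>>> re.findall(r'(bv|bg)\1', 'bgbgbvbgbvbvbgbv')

['bg', 'bv']

A backreference is literal: `\1` must see the identical characters the first group matched.
Scanning left to right: at [0:4] match 'bgbg', group 1 = 'bg'; at [8:12] match 'bvbv', group 1 = 'bv'.
With a single group, `findall` returns only what that group captured — 2 items.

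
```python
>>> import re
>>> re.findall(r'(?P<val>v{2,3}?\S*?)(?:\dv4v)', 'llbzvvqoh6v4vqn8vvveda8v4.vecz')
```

The pattern matches 2 to 3 of the literal 'v' (lazy), then zero or more of a non-whitespace character (lazy) (captured as 'val'); then a digit, then the literal 'v4v' (non-capturing group).
Matches: at [4:13] match 'vvqoh6v4v', group 1 = 'vvqoh'.
`findall` collects group 1 from the one match (1 total).

['vvqoh']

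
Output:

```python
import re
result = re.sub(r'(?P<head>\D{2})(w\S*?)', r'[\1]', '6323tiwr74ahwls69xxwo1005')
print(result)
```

6323[ti]r74[ah]ls69[xx]o1005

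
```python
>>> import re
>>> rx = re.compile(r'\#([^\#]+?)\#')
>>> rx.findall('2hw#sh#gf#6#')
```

Matches: at [3:7] match '#sh#', group 1 = 'sh'; at [9:12] match '#6#', group 1 = '6'.
With a single group, `findall` returns only what that group captured — 2 items.

['sh', '6']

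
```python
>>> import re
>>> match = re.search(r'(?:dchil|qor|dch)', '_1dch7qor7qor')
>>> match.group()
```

The match spans [2:5] → 'dch'.

'dch'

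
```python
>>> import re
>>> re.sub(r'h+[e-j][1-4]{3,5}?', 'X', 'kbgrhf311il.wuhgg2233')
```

Pattern: one or more of a literal 'h', then a character in [e-j]; then 3 to 5 of a character in [1-4] (lazy).
`sub` substitutes 'X' at each match site.

'kbgrXil.wuhgg2233'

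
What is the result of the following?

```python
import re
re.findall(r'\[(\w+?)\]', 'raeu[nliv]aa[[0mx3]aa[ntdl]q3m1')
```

['nliv', '0mx3', 'ntdl']

Walking the string: at [4:10] match '[nliv]', group 1 = 'nliv'; at [13:19] match '[0mx3]', group 1 = '0mx3'; at [21:27] match '[ntdl]', group 1 = 'ntdl'.
`findall` collects group 1 from each match (3 total).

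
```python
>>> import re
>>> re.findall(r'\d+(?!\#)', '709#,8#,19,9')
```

`(?!…)`/`(?<!…)` only lets a position through if the neighbouring text does NOT match; no characters are consumed.
Matches: at [0:2] → '70'; at [8:10] → '19'; at [11:12] → '9'.
`findall` yields the raw match text (3 of them) because the pattern has no groups.

['70', '19', '9']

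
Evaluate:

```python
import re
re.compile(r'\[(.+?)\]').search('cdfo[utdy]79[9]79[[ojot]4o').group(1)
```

The `?` after the quantifier makes it lazy — it takes as little as possible before letting the rest of the pattern try.
`search` walks the string left to right and returns the first match it finds.
The match spans [4:10] → '[utdy]'.
Captured: group 1 = 'utdy'.

'utdy'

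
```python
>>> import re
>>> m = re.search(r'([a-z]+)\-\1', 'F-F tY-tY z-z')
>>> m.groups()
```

A backreference is literal: `\1` must see the identical characters the first group matched.
`re.search` tries every starting position until one works.
The match spans [10:13] → 'z-z'.
Captured: group 1 = 'z'.

('z',)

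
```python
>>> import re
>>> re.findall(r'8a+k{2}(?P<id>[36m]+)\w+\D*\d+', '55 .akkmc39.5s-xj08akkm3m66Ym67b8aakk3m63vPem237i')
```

['m3m66']

Pattern: the literal '8', then one or more of a literal 'a', then exactly 2 of the literal 'k'; then one or more of one of [36m] (captured as 'id'); then one or more of a word character, then zero or more of a non-digit, then one or more of a digit.
Walking the string: at [18:48] match '8akkm3m66Ym67b8aakk3m63vPem237', group 1 = 'm3m66'.
Because there's exactly one group, `findall` drops the full match and keeps group 1 from the one hit.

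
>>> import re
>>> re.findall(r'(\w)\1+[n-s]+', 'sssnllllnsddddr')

`\1` has to match the exact text group 1 already captured.
Walking the string: at [0:4] match 'sssn', group 1 = 's'; at [4:10] match 'llllns', group 1 = 'l'; at [10:15] match 'ddddr', group 1 = 'd'.
Because there's exactly one group, `findall` drops the full match and keeps group 1 from each hit.

['s', 'l', 'd']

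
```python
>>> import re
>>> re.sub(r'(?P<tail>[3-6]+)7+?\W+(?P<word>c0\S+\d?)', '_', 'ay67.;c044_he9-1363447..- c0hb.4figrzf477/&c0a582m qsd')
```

'ay_ c0hb.4figrzf_ qsd'

This matches one or more of a character in [3-6] (captured as 'tail'); then one or more of a literal '7' (lazy), then one or more of a non-word character; then the literal 'c0', then one or more of a non-whitespace character, then optionally a digit (captured as 'word').
Matches: at [2:25] → '67.;c044_he9-1363447..-'; at [38:50] → '477/&c0a582m'.
Every occurrence is swapped for '_'.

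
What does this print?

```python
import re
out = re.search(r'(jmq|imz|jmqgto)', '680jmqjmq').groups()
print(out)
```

('jmq',)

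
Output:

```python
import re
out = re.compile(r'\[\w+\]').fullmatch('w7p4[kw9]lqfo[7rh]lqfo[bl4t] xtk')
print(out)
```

None

For `fullmatch`, every character of the input must be accounted for by the pattern.
Here there's no way to consume every character, so the call returns None.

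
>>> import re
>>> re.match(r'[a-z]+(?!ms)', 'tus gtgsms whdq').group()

Because the assertion is negative and zero-width, positions next to the forbidden text are skipped.
`match` is anchored at position 0; if the pattern doesn't fit there, it returns None.
The match spans [0:3] → 'tus'.

'tus'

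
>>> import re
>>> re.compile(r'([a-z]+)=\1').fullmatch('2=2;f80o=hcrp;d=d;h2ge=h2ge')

None

`fullmatch` succeeds only if the pattern covers the string from start to end.
Here the pattern can't cover the whole string, so the call returns None.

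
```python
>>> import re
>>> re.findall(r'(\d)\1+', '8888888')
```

['8']

After group 1 captures some text, `\1` only succeeds where that same text appears again.
One capturing group, so `findall` returns just the captured substring from the one match — 1 in all.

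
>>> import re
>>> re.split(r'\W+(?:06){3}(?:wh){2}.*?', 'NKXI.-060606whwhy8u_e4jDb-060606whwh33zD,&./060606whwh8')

['NKXI', 'y8u_e4jDb', '33zD', '8']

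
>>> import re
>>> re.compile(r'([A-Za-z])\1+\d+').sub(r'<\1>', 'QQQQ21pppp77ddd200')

'<Q><p><d>'

`\1` is not a pattern — it's the concrete string captured by group 1, re-applied verbatim.
The replacement refers to a captured group, so each match is rewritten using its own captured text.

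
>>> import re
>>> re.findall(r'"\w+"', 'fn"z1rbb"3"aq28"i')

Since nothing is captured, `findall` lists the 2 matched substrings directly.

['"z1rbb"', '"aq28"']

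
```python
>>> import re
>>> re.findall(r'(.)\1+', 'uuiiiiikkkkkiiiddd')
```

['u', 'i', 'k', 'i', 'd']

After group 1 captures some text, `\1` only succeeds where that same text appears again.
Walking the string: at [0:2] match 'uu', group 1 = 'u'; at [2:7] match 'iiiii', group 1 = 'i'; at [7:12] match 'kkkkk', group 1 = 'k'; at [12:15] match 'iii', group 1 = 'i'; at [15:18] match 'ddd', group 1 = 'd'.
`findall` collects group 1 from each match (5 total).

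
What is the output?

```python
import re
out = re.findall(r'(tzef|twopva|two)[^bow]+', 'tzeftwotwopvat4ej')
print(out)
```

Branches in `(...|...)` are attempted left-to-right; the first branch that allows the whole pattern to succeed is taken.
With a single group, `findall` returns only what that group captured — 2 items.

['tzef', 'twopva']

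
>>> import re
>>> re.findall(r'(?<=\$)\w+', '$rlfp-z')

['rlfp']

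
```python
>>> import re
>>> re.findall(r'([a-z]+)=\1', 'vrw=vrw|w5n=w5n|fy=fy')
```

The backreference `\1` re-matches whatever the first group consumed, character for character.
One capturing group, so `findall` returns just the captured substring from each match — 2 in all.

['vrw', 'fy']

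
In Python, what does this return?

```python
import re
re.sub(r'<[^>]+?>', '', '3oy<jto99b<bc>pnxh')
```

Matches: at [3:14] → '<jto99b<bc>'.
Every occurrence is swapped for ''.

'3oypnxh'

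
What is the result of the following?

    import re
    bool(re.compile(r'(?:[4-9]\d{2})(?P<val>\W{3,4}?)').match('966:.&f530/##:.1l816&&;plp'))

With `match`, the pattern is implicitly anchored at the beginning.
The match spans [0:6] → '966:.&'.

True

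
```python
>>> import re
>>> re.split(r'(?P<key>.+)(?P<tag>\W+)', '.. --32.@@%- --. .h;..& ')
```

This matches one or more of any character (captured as 'key'); then one or more of a non-word character (captured as 'tag').
Matches to split on: at [0:24] → '.. --32.@@%- --. .h;..& '.
With a capturing group present, the delimiter's captured portion is kept in the result list.

['', '.. --32.@@%- --. .h;..&', ' ', '']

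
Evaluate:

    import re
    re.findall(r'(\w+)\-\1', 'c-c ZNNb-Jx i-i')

After group 1 captures some text, `\1` only succeeds where that same text appears again.
Walking the string: at [0:3] match 'c-c', group 1 = 'c'; at [12:15] match 'i-i', group 1 = 'i'.
One capturing group, so `findall` returns just the captured substring from each match — 2 in all.

['c', 'i']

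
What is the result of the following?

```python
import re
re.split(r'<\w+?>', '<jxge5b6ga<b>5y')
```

['<jxge5b6ga', '5y']

Matches to split on: at [10:13] → '<b>'.
`split` removes every match and returns the 2 fragments in between.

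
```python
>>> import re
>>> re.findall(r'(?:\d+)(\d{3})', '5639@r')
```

['639']

The pattern matches one or more of a digit (non-capturing group); then exactly 3 of a digit (captured).
Scanning left to right: at [0:4] match '5639', group 1 = '639'.
Because there's exactly one group, `findall` drops the full match and keeps group 1 from the one hit.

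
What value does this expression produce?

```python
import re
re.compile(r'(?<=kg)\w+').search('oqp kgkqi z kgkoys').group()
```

Lookahead/lookbehind check context without consuming it, so the matched span excludes the asserted characters.
The match spans [6:9] → 'kqi'.

'kqi'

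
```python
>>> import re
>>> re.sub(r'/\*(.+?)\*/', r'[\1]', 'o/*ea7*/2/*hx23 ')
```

'o[ea7]2/*hx23 '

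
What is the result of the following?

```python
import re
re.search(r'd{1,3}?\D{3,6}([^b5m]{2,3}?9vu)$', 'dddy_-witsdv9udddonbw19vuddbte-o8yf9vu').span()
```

The pattern matches 1 to 3 of the literal 'd' (lazy), then 3 to 6 of a non-digit; then 2 to 3 of any character except [b5m] (lazy), then the literal '9vu' (captured); then anchored at the end.
Unlike `match`, `search` isn't anchored — it looks for the pattern anywhere in the string.
The match spans [25:38] → 'ddbte-o8yf9vu'.
Captured: group 1 = '8yf9vu'.

(25, 38)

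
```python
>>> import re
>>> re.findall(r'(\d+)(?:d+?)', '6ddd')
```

['6']

The pattern matches one or more of a digit (captured); then one or more of a literal 'd' (lazy) (non-capturing group).
Scanning left to right: at [0:2] match '6d', group 1 = '6'.
Because there's exactly one group, `findall` drops the full match and keeps group 1 from the one hit.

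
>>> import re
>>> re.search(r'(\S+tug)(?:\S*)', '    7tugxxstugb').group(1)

Pattern: one or more of a non-whitespace character, then the literal 'tug' (captured); then zero or more of a non-whitespace character (non-capturing group).
Unlike `match`, `search` isn't anchored — it looks for the pattern anywhere in the string.
The match spans [4:15] → '7tugxxstugb'.
Captured: group 1 = '7tugxxstug'.

'7tugxxstug'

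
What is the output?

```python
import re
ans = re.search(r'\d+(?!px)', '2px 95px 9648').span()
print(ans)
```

Because the assertion is negative and zero-width, positions next to the forbidden text are skipped.
`search` walks the string left to right and returns the first match it finds.
The match spans [4:5] → '9'.

(4, 5)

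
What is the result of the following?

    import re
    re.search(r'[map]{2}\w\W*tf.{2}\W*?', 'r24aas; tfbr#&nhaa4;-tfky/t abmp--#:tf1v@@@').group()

'aas; tfbr'

This matches exactly 2 of one of [map], then a word character, then zero or more of a non-word character; then the literal 'tf', then exactly 2 of any character, then zero or more of a non-word character (lazy).
The match spans [3:12] → 'aas; tfbr'.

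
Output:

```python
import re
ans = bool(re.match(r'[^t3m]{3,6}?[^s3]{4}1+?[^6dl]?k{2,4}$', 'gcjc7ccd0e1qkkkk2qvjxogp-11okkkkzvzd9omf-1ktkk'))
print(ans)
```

Pattern: 3 to 6 of any character except [t3m] (lazy); then exactly 4 of any character except [s3], then one or more of a literal '1' (lazy); then optionally any character except [6dl], then 2 to 4 of the literal 'k'; then anchored at the end.
With `match`, the pattern is implicitly anchored at the beginning.
Here the pattern fails at index 0, so the call returns None, and `bool(None)` is False.

False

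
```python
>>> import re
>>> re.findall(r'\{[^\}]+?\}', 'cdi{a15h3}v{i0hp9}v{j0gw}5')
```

['{a15h3}', '{i0hp9}', '{j0gw}']

Matches: at [3:10] → '{a15h3}'; at [11:18] → '{i0hp9}'; at [19:25] → '{j0gw}'.
No capturing groups, so `findall` returns the 3 full match strings.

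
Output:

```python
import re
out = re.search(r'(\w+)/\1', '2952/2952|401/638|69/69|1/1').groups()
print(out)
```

A backreference is literal: `\1` must see the identical characters the first group matched.
`search` walks the string left to right and returns the first match it finds.
The match spans [0:9] → '2952/2952'.
Captured: group 1 = '2952'.

('2952',)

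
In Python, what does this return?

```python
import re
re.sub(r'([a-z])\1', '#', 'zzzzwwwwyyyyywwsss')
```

`\1` is not a pattern — it's the concrete string captured by group 1, re-applied verbatim.
Matches: at [0:2] → 'zz'; at [2:4] → 'zz'; at [4:6] → 'ww'; at [6:8] → 'ww'; at [8:10] → 'yy'; ….
Every occurrence is swapped for '#'.

'######y##s'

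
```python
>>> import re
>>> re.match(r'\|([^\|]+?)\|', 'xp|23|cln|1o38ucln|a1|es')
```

`re.match` won't scan ahead — the pattern has to work from the very first character.
Here the string doesn't start with a match, so the call returns None.

None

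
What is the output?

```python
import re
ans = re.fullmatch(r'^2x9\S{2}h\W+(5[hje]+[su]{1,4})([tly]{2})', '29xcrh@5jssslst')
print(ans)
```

The pattern matches anchored at the start of the string; then the literal '2x9', then exactly 2 of a non-whitespace character, then a literal 'h'; then one or more of a non-word character; then the literal '5', then one or more of one of [hje], then 1 to 4 of one of [su] (captured); then exactly 2 of one of [tly] (captured).
`re.fullmatch` requires the pattern to consume the entire string.
Here the string isn't matched end-to-end, so the call returns None.

None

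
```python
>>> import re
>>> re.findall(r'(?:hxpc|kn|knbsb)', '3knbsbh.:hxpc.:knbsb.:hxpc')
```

['kn', 'hxpc', 'kn', 'hxpc']

The regex engine tests alternatives in the order written; an earlier branch that matches wins even if a later one would match more.
Since nothing is captured, `findall` lists the 4 matched substrings directly.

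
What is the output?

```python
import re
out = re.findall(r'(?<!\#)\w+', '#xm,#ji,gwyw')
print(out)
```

['m', 'i', 'gwyw']

`(?!…)`/`(?<!…)` only lets a position through if the neighbouring text does NOT match; no characters are consumed.
Walking the string: at [2:3] → 'm'; at [6:7] → 'i'; at [8:12] → 'gwyw'.
Since nothing is captured, `findall` lists the 3 matched substrings directly.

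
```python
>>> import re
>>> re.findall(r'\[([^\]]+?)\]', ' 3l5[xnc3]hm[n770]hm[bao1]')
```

Because there's exactly one group, `findall` drops the full match and keeps group 1 from each hit.

['xnc3', 'n770', 'bao1']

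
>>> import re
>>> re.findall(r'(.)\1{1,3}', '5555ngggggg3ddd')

['5', 'g', 'g', 'd']

`\1` has to match the exact text group 1 already captured.
With a single group, `findall` returns only what that group captured — 4 items.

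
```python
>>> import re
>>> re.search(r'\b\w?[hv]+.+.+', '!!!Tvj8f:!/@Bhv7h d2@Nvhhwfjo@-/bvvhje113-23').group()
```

The match spans [3:44] → 'Tvj8f:!/@Bhv7h d2@Nvhhwfjo@-/bvvhje113-23'.

'Tvj8f:!/@Bhv7h d2@Nvhhwfjo@-/bvvhje113-23'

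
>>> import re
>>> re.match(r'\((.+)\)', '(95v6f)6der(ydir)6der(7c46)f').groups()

('95v6f)6der(ydir)6der(7c46',)

`match` is anchored at position 0; if the pattern doesn't fit there, it returns None.
The match spans [0:27] → '(95v6f)6der(ydir)6der(7c46)'.
Captured: group 1 = '95v6f)6der(ydir)6der(7c46'.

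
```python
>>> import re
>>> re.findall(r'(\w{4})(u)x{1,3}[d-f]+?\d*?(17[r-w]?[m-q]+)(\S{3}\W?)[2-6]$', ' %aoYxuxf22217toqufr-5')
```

[('aoYx', 'u', '17toq', 'ufr-')]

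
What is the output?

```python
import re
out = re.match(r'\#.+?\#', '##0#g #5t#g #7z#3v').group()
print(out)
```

`re.match` won't scan ahead — the pattern has to work from the very first character.
The match spans [0:4] → '##0#'.

##0#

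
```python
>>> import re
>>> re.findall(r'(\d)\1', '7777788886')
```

After group 1 captures some text, `\1` only succeeds where that same text appears again.
`findall` collects group 1 from each match (4 total).

['7', '7', '8', '8']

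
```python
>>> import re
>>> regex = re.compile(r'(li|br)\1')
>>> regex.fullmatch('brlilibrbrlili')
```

None

`\1` is not a pattern — it's the concrete string captured by group 1, re-applied verbatim.
For `fullmatch`, every character of the input must be accounted for by the pattern.
Here the string isn't matched end-to-end, so the call returns None.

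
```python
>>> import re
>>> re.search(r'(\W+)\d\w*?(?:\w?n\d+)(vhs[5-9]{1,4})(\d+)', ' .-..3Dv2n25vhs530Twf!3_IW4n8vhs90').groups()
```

Pattern: one or more of a non-word character (captured); then a digit, then zero or more of a word character (lazy); then optionally a word character, then a literal 'n', then one or more of a digit (non-capturing group); then the literal 'vhs', then 1 to 4 of a character in [5-9] (captured); then one or more of a digit (captured).
`re.search` tries every starting position until one works.
The match spans [0:18] → ' .-..3Dv2n25vhs530'.
Captured: group 1 = ' .-..', group 2 = 'vhs5', group 3 = '30'.

(' .-..', 'vhs5', '30')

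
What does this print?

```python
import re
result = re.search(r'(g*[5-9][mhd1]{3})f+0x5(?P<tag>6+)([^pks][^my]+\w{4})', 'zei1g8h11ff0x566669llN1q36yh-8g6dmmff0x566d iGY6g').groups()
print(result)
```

('g8h11', '6666', '9llN1q36yh')

This matches zero or more of a literal 'g', then a character in [5-9], then exactly 3 of one of [mhd1] (captured); then one or more of a literal 'f', then the literal '0x5'; then one or more of a literal '6' (captured as 'tag'); then any character except [pks], then one or more of any character except [my], then exactly 4 of a word character (captured).
`re.search` scans for the first position where the pattern succeeds.
The match spans [4:28] → 'g8h11ff0x566669llN1q36yh'.
Captured: group 1 = 'g8h11', group 2 = '6666', group 3 = '9llN1q36yh'.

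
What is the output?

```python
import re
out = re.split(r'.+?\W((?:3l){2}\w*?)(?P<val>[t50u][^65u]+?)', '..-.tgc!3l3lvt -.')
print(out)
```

['', '3l3lv', 't ', '-.']

The pattern matches one or more of any character (lazy), then a non-word character; then the literal '3l' repeated 2 times, then zero or more of a word character (lazy) (captured); then one of [t50u], then one or more of any character except [65u] (lazy) (captured as 'val').
Matches to split on: at [0:15] → '..-.tgc!3l3lvt '.
Because the pattern has a capturing group, `split` also inserts each captured text between the pieces.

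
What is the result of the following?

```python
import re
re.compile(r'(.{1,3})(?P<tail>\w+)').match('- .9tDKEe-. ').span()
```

(0, 9)

Pattern: 1 to 3 of any character (captured); then one or more of a word character (captured as 'tail').
With `match`, the pattern is implicitly anchored at the beginning.
The match spans [0:9] → '- .9tDKEe'.
Captured: group 1 = '- .', group 2 = '9tDKEe'.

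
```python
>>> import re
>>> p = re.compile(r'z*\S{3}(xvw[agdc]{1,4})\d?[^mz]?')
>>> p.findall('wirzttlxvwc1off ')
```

['xvwc']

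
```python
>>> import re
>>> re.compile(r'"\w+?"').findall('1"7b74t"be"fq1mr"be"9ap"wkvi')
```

Walking the string: at [1:8] → '"7b74t"'; at [10:17] → '"fq1mr"'; at [19:24] → '"9ap"'.
`findall` yields the raw match text (3 of them) because the pattern has no groups.

['"7b74t"', '"fq1mr"', '"9ap"']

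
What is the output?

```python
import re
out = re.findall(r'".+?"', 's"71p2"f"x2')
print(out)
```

['"71p2"']

Lazy quantifiers expand one character at a time until the remainder of the pattern can match.
Scanning left to right: at [1:7] → '"71p2"'.
No capturing groups, so `findall` returns the 1 full match string.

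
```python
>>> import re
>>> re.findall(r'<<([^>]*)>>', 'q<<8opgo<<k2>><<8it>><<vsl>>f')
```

One capturing group, so `findall` returns just the captured substring from each match — 3 in all.

['8opgo<<k2', '8it', 'vsl']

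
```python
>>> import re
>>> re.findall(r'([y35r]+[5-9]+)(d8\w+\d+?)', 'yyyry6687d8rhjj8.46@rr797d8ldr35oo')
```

[('yyyry6687', 'd8rhjj8'), ('rr797', 'd8ldr35')]

Pattern: one or more of one of [y35r], then one or more of a character in [5-9] (captured); then the literal 'd8', then one or more of a word character, then one or more of a digit (lazy) (captured).
Matches: at [0:16] match 'yyyry6687d8rhjj8', groups = ('yyyry6687', 'd8rhjj8'); at [20:32] match 'rr797d8ldr35', groups = ('rr797', 'd8ldr35').
2 groups means each result is a tuple of 2 captured strings — 2 here.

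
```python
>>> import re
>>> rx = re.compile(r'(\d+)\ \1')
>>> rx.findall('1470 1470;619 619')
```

['1470', '619']

A backreference is literal: `\1` must see the identical characters the first group matched.
Scanning left to right: at [0:9] match '1470 1470', group 1 = '1470'; at [10:17] match '619 619', group 1 = '619'.
One capturing group, so `findall` returns just the captured substring from each match — 2 in all.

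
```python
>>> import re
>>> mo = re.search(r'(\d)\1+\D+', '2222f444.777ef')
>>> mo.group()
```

A backreference is literal: `\1` must see the identical characters the first group matched.
`re.search` tries every starting position until one works.
The match spans [0:5] → '2222f'.
Captured: group 1 = '2'.

'2222f'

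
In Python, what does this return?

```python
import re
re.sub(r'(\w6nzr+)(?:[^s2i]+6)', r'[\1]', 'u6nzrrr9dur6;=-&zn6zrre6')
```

'[u6nzrrr]'

Pattern: a word character, then the literal '6nz', then one or more of the literal 'r' (captured); then one or more of any character except [s2i], then the literal '6' (non-capturing group).
Each match is replaced using the text its own group 1 captured.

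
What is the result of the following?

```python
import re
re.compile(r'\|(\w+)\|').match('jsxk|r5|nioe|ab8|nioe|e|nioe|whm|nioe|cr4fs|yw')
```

None

`re.match` won't scan ahead — the pattern has to work from the very first character.
Here position 0 doesn't satisfy it, so the call returns None.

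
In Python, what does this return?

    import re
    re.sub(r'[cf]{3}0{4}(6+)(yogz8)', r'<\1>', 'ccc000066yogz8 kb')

'<66> kb'

The pattern matches exactly 3 of one of [cf], then exactly 4 of a literal '0'; then one or more of a literal '6' (captured); then the literal 'yo', then the literal 'gz8' (captured).
Matches: at [0:14] → 'ccc000066yogz8'.
The replacement refers to a captured group, so each match is rewritten using its own captured text.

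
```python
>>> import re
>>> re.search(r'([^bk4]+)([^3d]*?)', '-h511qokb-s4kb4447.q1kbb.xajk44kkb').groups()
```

Pattern: one or more of any character except [bk4] (captured); then zero or more of any character except [3d] (lazy) (captured).
With the lazy modifier that quantifier settles for the fewest repetitions that let the rest of the pattern succeed (the atoms after it are unaffected and can still be greedy).
`re.search` scans for the first position where the pattern succeeds.
The match spans [0:7] → '-h511qo'.
Captured: group 1 = '-h511qo', group 2 = ''.

('-h511qo', '')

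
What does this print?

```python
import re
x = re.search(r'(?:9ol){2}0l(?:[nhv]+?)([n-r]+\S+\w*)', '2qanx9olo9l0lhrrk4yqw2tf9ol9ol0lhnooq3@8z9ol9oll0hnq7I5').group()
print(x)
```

This matches the literal '9ol' repeated 2 times, then the literal '0l'; then one or more of one of [nhv] (lazy) (non-capturing group); then one or more of a character in [n-r], then one or more of a non-whitespace character, then zero or more of a word character (captured).
The match spans [24:55] → '9ol9ol0lhnooq3@8z9ol9oll0hnq7I5'.

9ol9ol0lhnooq3@8z9ol9oll0hnq7I5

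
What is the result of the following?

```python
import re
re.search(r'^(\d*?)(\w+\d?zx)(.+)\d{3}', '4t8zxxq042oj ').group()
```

'4t8zxxq042'

This matches anchored at the start of the string; then zero or more of a digit (lazy) (captured); then one or more of a word character, then optionally a digit, then the literal 'zx' (captured); then one or more of any character (captured); then exactly 3 of a digit.
`search` walks the string left to right and returns the first match it finds.
The match spans [0:10] → '4t8zxxq042'.
Captured: group 1 = '', group 2 = '4t8zx', group 3 = 'xq'.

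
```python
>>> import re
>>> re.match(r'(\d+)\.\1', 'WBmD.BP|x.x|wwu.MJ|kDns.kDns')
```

`\1` has to match the exact text group 1 already captured.
`re.match` only tries the pattern at the start of the string.
Here the string doesn't start with a match, so the call returns None.

None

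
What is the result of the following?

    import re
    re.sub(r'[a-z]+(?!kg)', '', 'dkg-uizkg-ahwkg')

The negative lookaround is zero-width — it rules out positions where the adjacent text would match, without consuming anything.
Matches: at [0:3] → 'dkg'; at [4:9] → 'uizkg'; at [10:15] → 'ahwkg'.
`sub` substitutes '' at each match site.

'--'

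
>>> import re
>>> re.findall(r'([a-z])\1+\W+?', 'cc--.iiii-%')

After group 1 captures some text, `\1` only succeeds where that same text appears again.
Scanning left to right: at [0:3] match 'cc-', group 1 = 'c'; at [5:10] match 'iiii-', group 1 = 'i'.
Because there's exactly one group, `findall` drops the full match and keeps group 1 from each hit.

['c', 'i']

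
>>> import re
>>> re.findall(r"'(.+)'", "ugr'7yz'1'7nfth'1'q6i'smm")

["7yz'1'7nfth'1'q6i"]

Scanning left to right: at [3:22] match "'7yz'1'7nfth'1'q6i'", group 1 = "7yz'1'7nfth'1'q6i".
`findall` collects group 1 from the one match (1 total).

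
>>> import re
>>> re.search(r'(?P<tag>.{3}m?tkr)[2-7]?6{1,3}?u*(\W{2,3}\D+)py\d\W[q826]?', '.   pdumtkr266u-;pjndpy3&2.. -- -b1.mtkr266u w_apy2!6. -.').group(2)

The match spans [4:26] → 'pdumtkr266u-;pjndpy3&2'.
Captured: group 1 = 'pdumtkr', group 2 = '-;pjnd'.

'-;pjnd'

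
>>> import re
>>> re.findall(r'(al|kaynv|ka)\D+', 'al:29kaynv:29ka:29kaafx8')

`|` is ordered: at each position the engine commits to the first alternative that works.
Matches: at [0:3] match 'al:', group 1 = 'al'; at [5:11] match 'kaynv:', group 1 = 'kaynv'; at [13:16] match 'ka:', group 1 = 'ka'; at [18:23] match 'kaafx', group 1 = 'ka'.
Because there's exactly one group, `findall` drops the full match and keeps group 1 from each hit.

['al', 'kaynv', 'ka', 'ka']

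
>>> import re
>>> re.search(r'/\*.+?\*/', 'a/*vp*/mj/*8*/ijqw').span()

(1, 7)

`search` walks the string left to right and returns the first match it finds.
The match spans [1:7] → '/*vp*/'.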